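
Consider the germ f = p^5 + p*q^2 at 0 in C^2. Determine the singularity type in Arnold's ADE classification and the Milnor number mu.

The Hessian of f at 0 has rank 0. Corank 2; j^3 = p*q^2 has shape L^2 M (L != M), so D-series; mu = 6 gives D_6.

Type D_6, Milnor number mu = 6.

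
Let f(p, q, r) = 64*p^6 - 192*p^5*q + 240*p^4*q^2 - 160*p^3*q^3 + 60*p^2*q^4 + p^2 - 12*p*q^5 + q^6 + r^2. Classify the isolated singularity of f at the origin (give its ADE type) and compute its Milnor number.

Type A_5, Milnor number mu = 5.

The Hessian of f at 0 is [[2, 0, 0], [0, 0, 0], [0, 0, 2]] with rank 2, so corank 1. A Groebner basis of the Jacobian ideal J(f) in C{p,q,r} is {q^5, p, r}; counting standard monomials gives mu = 5. Corank 1: A-series; mu = 5 gives A_5.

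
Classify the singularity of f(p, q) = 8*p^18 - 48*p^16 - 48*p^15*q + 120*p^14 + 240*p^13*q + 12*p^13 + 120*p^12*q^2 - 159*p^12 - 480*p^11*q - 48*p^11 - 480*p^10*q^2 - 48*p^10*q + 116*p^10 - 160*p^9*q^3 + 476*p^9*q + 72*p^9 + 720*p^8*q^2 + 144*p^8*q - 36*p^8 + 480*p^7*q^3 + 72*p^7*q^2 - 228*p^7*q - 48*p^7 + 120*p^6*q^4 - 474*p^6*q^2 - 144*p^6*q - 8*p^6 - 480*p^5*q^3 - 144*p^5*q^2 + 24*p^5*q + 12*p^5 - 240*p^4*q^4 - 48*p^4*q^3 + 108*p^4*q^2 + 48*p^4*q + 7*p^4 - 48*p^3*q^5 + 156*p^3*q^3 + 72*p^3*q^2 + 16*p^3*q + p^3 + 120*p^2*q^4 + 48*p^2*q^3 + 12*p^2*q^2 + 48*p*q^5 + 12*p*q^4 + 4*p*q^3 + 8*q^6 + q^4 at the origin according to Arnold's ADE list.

E_6

The Hessian of f at 0 has rank 0. Corank 2; j^3 = p^3 is a perfect cube, so E-series; the 4-jet and mu = 6 give E_6.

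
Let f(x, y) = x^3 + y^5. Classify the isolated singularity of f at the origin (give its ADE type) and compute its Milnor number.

Type E_8, Milnor number mu = 8.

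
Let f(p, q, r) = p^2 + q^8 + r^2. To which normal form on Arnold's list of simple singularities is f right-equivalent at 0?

A_{7}

The Hessian of f at 0 is [[2, 0, 0], [0, 0, 0], [0, 0, 2]] with rank 2, so corank 1. A Groebner basis of the Jacobian ideal J(f) in C{p,q,r} is {q^7, p, r}; counting standard monomials gives mu = 7. Corank 1: A-series; mu = 7 gives A_7.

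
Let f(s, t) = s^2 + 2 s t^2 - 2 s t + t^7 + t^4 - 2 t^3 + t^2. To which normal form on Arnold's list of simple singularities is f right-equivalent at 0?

A_{6}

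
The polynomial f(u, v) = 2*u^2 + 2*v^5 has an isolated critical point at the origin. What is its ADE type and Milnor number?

Type A_{4}, Milnor number mu = 4.

The Hessian of f at 0 has rank 1. Corank 1: A-series; mu = 4 gives A_4.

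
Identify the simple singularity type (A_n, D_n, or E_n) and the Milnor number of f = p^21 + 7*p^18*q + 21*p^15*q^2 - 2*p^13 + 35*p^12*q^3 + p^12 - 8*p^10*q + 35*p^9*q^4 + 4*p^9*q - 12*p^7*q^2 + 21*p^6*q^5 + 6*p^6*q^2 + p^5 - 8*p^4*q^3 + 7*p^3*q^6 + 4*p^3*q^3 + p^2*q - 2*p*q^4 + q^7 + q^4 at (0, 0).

Type D5, Milnor number mu = 5.

The Hessian of f at 0 has rank 0. Corank 2; j^3 = p^2*q has shape L^2 M (L != M), so D-series; mu = 5 gives D_5.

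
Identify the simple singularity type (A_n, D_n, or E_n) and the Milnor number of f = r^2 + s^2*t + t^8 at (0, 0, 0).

Type D_9, Milnor number mu = 9.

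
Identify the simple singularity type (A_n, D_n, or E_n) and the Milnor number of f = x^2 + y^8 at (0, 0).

The Hessian of f at 0 is [[2, 0], [0, 0]] with rank 1, so corank 1. A Groebner basis of the Jacobian ideal J(f) in C{x,y} is {y^7, x}; counting standard monomials gives mu = 7. Corank 1: A-series; mu = 7 gives A_7.

Type A_7, Milnor number mu = 7.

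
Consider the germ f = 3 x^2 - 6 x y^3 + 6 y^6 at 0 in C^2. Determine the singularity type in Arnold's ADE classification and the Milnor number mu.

Type A_5, Milnor number mu = 5.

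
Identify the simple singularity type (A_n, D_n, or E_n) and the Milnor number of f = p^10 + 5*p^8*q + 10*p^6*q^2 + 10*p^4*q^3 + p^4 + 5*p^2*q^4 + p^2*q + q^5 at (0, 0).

Type D_6, Milnor number mu = 6.

The Hessian of f at 0 has rank 0. Corank 2; j^3 = p^2*q has shape L^2 M (L != M), so D-series; mu = 6 gives D_6.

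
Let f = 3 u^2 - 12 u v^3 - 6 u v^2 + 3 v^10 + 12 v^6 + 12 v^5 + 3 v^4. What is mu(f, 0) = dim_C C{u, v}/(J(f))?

The Hessian of f at 0 has rank 1. Corank 1: A-series; mu = 9 gives A_9.

9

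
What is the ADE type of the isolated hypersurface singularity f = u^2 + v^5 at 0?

The Hessian of f at 0 has rank 1. Corank 1: A-series; mu = 4 gives A_4.

A_{4}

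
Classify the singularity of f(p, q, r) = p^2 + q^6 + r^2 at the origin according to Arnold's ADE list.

A5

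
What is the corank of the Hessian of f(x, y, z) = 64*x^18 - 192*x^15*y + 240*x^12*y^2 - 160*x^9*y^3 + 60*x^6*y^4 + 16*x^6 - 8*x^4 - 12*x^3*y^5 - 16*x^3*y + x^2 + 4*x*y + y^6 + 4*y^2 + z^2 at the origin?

1

Hessian at 0 has rank 2.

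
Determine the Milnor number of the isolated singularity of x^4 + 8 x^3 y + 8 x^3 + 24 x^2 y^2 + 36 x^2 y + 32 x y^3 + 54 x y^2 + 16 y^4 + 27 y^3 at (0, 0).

6

The Hessian of f at 0 is [[0, 0], [0, 0]] with rank 0, so corank 2. A Groebner basis of the Jacobian ideal J(f) in C{x,y} is {y^4, x*y^2 + 5*y^3/3, x^2 + 3*x*y + 9*y^2/4}; counting standard monomials gives mu = 6. Corank 2; j^3 = (2*x + 3*y)^3 is a perfect cube, so E-series; the 4-jet and mu = 6 give E_6.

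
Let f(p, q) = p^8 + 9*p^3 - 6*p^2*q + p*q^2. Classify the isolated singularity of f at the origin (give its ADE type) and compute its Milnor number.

Type D_{9}, Milnor number mu = 9.

The Hessian of f at 0 has rank 0. Corank 2; j^3 = p*(3*p - q)^2 has shape L^2 M (L != M), so D-series; mu = 9 gives D_9.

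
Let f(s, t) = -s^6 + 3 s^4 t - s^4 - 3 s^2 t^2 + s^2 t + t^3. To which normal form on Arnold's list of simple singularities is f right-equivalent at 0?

The Hessian of f at 0 is [[0, 0], [0, 0]] with rank 0, so corank 2. A Groebner basis of the Jacobian ideal J(f) in C{s,t} is {t^3, s^2 + 3*t^2, s*t}; counting standard monomials gives mu = 4. Corank 2; j^3 = t*(s^2 + t^2) splits into three distinct lines over C (the quadratic factor has nonzero discriminant), so D_4.

D4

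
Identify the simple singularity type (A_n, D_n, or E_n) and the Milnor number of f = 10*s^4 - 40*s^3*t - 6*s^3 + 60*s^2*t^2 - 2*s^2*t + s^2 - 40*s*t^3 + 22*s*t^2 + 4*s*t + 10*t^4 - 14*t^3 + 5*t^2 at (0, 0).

Type A1, Milnor number mu = 1.

The Hessian of f at 0 has rank 2. Corank 0: nondegenerate Morse point, so A_1.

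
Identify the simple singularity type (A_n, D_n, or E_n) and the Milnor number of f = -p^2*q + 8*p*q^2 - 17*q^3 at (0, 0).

The Hessian of f at 0 has rank 0. Corank 2; j^3 = -q*(p^2 - 8*p*q + 17*q^2) splits into three distinct lines over C (the quadratic factor has nonzero discriminant), so D_4.

Type D4, Milnor number mu = 4.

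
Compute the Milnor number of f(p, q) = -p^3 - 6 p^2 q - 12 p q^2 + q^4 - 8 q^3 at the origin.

6

The Hessian of f at 0 has rank 0. Corank 2; j^3 = -(p + 2*q)^3 is a perfect cube, so E-series; the 4-jet and mu = 6 give E_6.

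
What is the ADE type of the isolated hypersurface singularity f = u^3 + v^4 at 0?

The Hessian of f at 0 is [[0, 0], [0, 0]] with rank 0, so corank 2. A Groebner basis of the Jacobian ideal J(f) in C{u,v} is {v^3, u^2}; counting standard monomials gives mu = 6. Corank 2; j^3 = u^3 is a perfect cube, so E-series; the 4-jet and mu = 6 give E_6.

E_{6}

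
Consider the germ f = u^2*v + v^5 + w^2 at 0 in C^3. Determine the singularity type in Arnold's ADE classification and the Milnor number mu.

The Hessian of f at 0 is [[0, 0, 0], [0, 0, 0], [0, 0, 2]] with rank 1, so corank 2. A Groebner basis of the Jacobian ideal J(f) in C{u,v,w} is {u^2/5 + v^4, u^3, u*v, w}; counting standard monomials gives mu = 6. Corank 2; j^3 = u^2*v has shape L^2 M (L != M), so D-series; mu = 6 gives D_6.

Type D_6, Milnor number mu = 6.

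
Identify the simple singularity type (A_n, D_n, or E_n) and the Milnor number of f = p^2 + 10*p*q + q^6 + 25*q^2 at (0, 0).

Type A_5, Milnor number mu = 5.

The Hessian of f at 0 has rank 1. Corank 1: A-series; mu = 5 gives A_5.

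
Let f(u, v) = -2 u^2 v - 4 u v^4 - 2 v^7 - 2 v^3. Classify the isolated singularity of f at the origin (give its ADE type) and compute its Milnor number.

Type D4, Milnor number mu = 4.

The Hessian of f at 0 has rank 0. Corank 2; j^3 = -2*v*(u^2 + v^2) splits into three distinct lines over C (the quadratic factor has nonzero discriminant), so D_4.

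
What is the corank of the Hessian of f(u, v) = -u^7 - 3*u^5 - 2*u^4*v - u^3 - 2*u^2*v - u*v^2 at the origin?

The Hessian at 0 is [[0, 0], [0, 0]] of rank 0; hence corank 2.

2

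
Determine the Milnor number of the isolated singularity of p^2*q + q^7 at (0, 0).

The Hessian of f at 0 has rank 0. Corank 2; j^3 = p^2*q has shape L^2 M (L != M), so D-series; mu = 8 gives D_8.

8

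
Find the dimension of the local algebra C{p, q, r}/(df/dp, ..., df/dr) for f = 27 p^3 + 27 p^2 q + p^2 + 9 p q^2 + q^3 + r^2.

2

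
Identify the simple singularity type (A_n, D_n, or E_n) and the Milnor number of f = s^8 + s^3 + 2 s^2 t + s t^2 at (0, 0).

The Hessian of f at 0 is [[0, 0], [0, 0]] with rank 0, so corank 2. A Groebner basis of the Jacobian ideal J(f) in C{s,t} is {-s*t/8 + t^7 - t^2/8, s*t^2 + t^3, s^2 + s*t}; counting standard monomials gives mu = 9. Corank 2; j^3 = s*(s + t)^2 has shape L^2 M (L != M), so D-series; mu = 9 gives D_9.

Type D_{9}, Milnor number mu = 9.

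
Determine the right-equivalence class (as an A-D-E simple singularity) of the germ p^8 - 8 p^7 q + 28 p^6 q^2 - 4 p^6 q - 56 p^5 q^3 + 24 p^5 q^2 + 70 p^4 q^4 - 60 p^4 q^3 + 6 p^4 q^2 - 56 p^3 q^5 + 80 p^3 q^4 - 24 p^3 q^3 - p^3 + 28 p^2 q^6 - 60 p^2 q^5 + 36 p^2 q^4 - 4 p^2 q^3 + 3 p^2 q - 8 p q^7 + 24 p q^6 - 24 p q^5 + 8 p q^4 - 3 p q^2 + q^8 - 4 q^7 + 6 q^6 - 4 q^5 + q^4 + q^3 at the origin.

E6

The Hessian of f at 0 is [[0, 0], [0, 0]] with rank 0, so corank 2. A Groebner basis of the Jacobian ideal J(f) in C{p,q} is {q^3, p^2 - 2*p*q + q^2}; counting standard monomials gives mu = 6. Corank 2; j^3 = -(p - q)^3 is a perfect cube, so E-series; the 4-jet and mu = 6 give E_6.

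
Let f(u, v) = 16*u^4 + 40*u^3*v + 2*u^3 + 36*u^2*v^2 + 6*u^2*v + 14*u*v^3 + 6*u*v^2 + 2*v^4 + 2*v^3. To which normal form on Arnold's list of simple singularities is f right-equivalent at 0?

The Hessian of f at 0 is [[0, 0], [0, 0]] with rank 0, so corank 2. A Groebner basis of the Jacobian ideal J(f) in C{u,v} is {3*u^2/4 + 3*u*v/2 + v^4 - v^3/4 + 3*v^2/4, u^3 + 9*u^2/4 + 9*u*v/2 + v^3/4 + 9*v^2/4, u^2*v - 7*u^2/4 - 7*u*v/2 - 5*v^3/12 - 7*v^2/4, u^2 + u*v^2 + 2*u*v + 2*v^3/3 + v^2}; counting standard monomials gives mu = 7. Corank 2; j^3 = 2*(u + v)^3 is a perfect cube, so E-series; the 4-jet and mu = 7 give E_7.

E7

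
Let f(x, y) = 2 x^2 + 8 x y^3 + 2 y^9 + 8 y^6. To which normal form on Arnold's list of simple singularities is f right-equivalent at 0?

The Hessian of f at 0 is [[4, 0], [0, 0]] with rank 1, so corank 1. A Groebner basis of the Jacobian ideal J(f) in C{x,y} is {x^2*y^2, x^3, x/2 + y^3}; counting standard monomials gives mu = 8. Corank 1: A-series; mu = 8 gives A_8.

A8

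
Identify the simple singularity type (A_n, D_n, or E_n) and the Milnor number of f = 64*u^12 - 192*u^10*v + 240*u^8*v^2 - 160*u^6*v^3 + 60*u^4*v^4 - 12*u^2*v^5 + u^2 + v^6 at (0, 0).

Type A5, Milnor number mu = 5.

The Hessian of f at 0 has rank 1. Corank 1: A-series; mu = 5 gives A_5.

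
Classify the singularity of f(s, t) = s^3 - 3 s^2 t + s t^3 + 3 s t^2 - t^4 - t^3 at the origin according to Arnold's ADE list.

E_7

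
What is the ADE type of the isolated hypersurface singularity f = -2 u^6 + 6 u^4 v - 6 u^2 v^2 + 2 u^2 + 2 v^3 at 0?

A2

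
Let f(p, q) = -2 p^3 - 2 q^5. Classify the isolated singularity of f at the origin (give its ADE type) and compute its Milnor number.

Type E_8, Milnor number mu = 8.

The Hessian of f at 0 is [[0, 0], [0, 0]] with rank 0, so corank 2. A Groebner basis of the Jacobian ideal J(f) in C{p,q} is {q^4, p^2}; counting standard monomials gives mu = 8. Corank 2; j^3 = -2*p^3 is a perfect cube, so E-series; the 5-jet and mu = 8 give E_8.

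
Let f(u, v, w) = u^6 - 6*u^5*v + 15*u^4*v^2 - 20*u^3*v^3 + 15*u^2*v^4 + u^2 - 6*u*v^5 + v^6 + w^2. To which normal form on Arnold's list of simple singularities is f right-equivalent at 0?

The Hessian of f at 0 is [[2, 0, 0], [0, 0, 0], [0, 0, 2]] with rank 2, so corank 1. A Groebner basis of the Jacobian ideal J(f) in C{u,v,w} is {v^5, u, w}; counting standard monomials gives mu = 5. Corank 1: A-series; mu = 5 gives A_5.

A_5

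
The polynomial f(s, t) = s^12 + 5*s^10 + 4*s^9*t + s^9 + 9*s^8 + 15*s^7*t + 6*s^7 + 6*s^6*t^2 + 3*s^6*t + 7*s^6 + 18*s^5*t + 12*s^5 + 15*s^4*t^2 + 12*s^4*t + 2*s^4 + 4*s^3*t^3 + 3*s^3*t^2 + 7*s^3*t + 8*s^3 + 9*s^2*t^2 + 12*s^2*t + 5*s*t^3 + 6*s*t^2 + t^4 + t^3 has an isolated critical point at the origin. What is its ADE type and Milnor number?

The Hessian of f at 0 has rank 0. Corank 2; j^3 = (2*s + t)^3 is a perfect cube, so E-series; the 4-jet and mu = 7 give E_7.

Type E_7, Milnor number mu = 7.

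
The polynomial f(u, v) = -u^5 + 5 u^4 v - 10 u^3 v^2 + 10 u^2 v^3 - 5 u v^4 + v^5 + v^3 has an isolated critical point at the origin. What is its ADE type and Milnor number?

Type E_{8}, Milnor number mu = 8.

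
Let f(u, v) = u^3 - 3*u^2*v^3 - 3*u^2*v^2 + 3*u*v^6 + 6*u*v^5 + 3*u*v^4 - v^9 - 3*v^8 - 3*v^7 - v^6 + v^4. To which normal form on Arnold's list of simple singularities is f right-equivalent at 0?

E6

The Hessian of f at 0 has rank 0. Corank 2; j^3 = u^3 is a perfect cube, so E-series; the 4-jet and mu = 6 give E_6.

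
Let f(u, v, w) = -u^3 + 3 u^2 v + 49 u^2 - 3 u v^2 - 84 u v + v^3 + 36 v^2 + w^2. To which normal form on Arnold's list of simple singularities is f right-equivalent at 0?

The Hessian of f at 0 has rank 2. Corank 1: A-series; mu = 2 gives A_2.

A_2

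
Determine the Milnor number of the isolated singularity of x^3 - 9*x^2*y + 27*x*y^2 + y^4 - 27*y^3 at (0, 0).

6

The Hessian of f at 0 is [[0, 0], [0, 0]] with rank 0, so corank 2. A Groebner basis of the Jacobian ideal J(f) in C{x,y} is {y^3, x^2 - 6*x*y + 9*y^2}; counting standard monomials gives mu = 6. Corank 2; j^3 = (x - 3*y)^3 is a perfect cube, so E-series; the 4-jet and mu = 6 give E_6.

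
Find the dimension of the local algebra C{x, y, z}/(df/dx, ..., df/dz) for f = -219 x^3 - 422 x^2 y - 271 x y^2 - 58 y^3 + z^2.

4

The Hessian of f at 0 is [[0, 0, 0], [0, 0, 0], [0, 0, 2]] with rank 1, so corank 2. A Groebner basis of the Jacobian ideal J(f) in C{x,y,z} is {y^3, x^2 - 13*y^2/37, x*y + 22*y^2/37, z}; counting standard monomials gives mu = 4. Corank 2; j^3 = -(3*x + 2*y)*(73*x^2 + 92*x*y + 29*y^2) splits into three distinct lines over C (the quadratic factor has nonzero discriminant), so D_4.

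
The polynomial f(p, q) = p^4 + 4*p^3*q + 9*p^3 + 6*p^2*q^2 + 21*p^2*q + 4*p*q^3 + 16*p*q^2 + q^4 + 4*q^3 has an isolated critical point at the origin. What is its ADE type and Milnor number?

The Hessian of f at 0 has rank 0. Corank 2; j^3 = (p + q)*(3*p + 2*q)^2 has shape L^2 M (L != M), so D-series; mu = 5 gives D_5.

Type D5, Milnor number mu = 5.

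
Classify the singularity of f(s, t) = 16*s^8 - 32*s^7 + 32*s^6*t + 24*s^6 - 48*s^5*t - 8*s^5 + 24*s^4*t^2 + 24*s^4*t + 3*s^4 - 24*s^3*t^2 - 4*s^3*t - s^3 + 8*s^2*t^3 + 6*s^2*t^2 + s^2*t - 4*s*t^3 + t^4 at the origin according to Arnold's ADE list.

D5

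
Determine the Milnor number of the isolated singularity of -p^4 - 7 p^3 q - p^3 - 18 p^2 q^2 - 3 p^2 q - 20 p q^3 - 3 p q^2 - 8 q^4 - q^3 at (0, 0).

7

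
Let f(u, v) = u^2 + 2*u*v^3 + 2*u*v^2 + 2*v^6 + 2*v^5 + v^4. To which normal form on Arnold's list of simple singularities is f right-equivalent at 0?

A_5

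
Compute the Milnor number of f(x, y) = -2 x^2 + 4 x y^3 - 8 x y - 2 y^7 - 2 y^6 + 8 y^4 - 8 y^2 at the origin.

6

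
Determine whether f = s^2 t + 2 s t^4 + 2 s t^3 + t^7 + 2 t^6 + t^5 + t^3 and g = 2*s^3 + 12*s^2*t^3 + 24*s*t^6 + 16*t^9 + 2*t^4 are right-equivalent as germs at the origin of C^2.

The Hessian of f at 0 has rank 0. Corank 2; j^3 = t*(s^2 + t^2) splits into three distinct lines over C (the quadratic factor has nonzero discriminant), so D_4. The Hessian of g at 0 has rank 0. Corank 2; j^3 = 2*s^3 is a perfect cube, so E-series; the 4-jet and mu = 6 give E_6. f is D_4 but g is E_6, hence not right-equivalent.

No.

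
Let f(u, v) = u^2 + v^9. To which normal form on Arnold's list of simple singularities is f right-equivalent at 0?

A_{8}

The Hessian of f at 0 is [[2, 0], [0, 0]] with rank 1, so corank 1. A Groebner basis of the Jacobian ideal J(f) in C{u,v} is {v^8, u}; counting standard monomials gives mu = 8. Corank 1: A-series; mu = 8 gives A_8.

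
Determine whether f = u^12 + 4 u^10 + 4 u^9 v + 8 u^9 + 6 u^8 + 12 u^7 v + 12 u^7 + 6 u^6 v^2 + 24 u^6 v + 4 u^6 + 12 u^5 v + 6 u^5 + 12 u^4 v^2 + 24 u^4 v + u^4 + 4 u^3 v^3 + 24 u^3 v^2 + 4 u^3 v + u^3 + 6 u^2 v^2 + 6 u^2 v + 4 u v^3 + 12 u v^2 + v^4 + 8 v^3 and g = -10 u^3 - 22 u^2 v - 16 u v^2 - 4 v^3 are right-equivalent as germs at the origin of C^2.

The Hessian of f at 0 has rank 0. Corank 2; j^3 = (u + 2*v)^3 is a perfect cube, so E-series; the 4-jet and mu = 6 give E_6. The Hessian of g at 0 has rank 0. Corank 2; j^3 = -2*(u + v)*(5*u^2 + 6*u*v + 2*v^2) splits into three distinct lines over C (the quadratic factor has nonzero discriminant), so D_4. f is E_6 but g is D_4, hence not right-equivalent.

No.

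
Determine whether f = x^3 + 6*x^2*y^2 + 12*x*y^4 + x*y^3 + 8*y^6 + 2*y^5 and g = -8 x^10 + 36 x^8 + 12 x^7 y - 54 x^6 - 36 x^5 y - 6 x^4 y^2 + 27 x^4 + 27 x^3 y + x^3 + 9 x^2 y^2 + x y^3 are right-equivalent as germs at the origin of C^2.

The Hessian of f at 0 has rank 0. Corank 2; j^3 = x^3 is a perfect cube, so E-series; the 4-jet and mu = 7 give E_7. The Hessian of g at 0 has rank 0. Corank 2; j^3 = x^3 is a perfect cube, so E-series; the 4-jet and mu = 7 give E_7. Both have type E_7, hence right-equivalent.

Yes.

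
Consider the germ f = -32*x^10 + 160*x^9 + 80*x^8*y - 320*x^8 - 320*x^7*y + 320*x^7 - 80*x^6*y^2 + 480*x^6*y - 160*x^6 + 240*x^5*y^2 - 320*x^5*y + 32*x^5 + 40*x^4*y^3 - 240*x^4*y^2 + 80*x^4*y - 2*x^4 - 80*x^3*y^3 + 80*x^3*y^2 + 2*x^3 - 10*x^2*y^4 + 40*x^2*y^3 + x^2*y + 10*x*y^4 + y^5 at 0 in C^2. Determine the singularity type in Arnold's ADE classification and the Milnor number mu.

The Hessian of f at 0 has rank 0. Corank 2; j^3 = x^2*(2*x + y) has shape L^2 M (L != M), so D-series; mu = 6 gives D_6.

Type D_{6}, Milnor number mu = 6.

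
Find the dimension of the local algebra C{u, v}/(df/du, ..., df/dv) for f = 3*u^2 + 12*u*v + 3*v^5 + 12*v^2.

The Hessian of f at 0 has rank 1. Corank 1: A-series; mu = 4 gives A_4.

4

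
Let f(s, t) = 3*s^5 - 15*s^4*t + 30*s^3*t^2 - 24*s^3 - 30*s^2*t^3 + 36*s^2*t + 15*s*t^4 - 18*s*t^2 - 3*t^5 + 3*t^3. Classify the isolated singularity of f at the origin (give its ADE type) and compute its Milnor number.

Type E_{8}, Milnor number mu = 8.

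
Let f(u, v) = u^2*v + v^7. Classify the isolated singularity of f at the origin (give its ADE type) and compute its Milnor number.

Type D_8, Milnor number mu = 8.

The Hessian of f at 0 is [[0, 0], [0, 0]] with rank 0, so corank 2. A Groebner basis of the Jacobian ideal J(f) in C{u,v} is {u^2/7 + v^6, u^3, u*v}; counting standard monomials gives mu = 8. Corank 2; j^3 = u^2*v has shape L^2 M (L != M), so D-series; mu = 8 gives D_8.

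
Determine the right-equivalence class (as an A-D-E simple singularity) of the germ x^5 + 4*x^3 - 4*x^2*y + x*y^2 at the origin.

The Hessian of f at 0 is [[0, 0], [0, 0]] with rank 0, so corank 2. A Groebner basis of the Jacobian ideal J(f) in C{x,y} is {-32*x*y/5 + y^4 + 16*y^2/5, x*y^2 - y^3/2, x^2 - x*y/2}; counting standard monomials gives mu = 6. Corank 2; j^3 = x*(2*x - y)^2 has shape L^2 M (L != M), so D-series; mu = 6 gives D_6.

D6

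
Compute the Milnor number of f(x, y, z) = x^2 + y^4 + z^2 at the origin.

3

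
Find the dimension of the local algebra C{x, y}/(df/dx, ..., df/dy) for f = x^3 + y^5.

The Hessian of f at 0 is [[0, 0], [0, 0]] with rank 0, so corank 2. A Groebner basis of the Jacobian ideal J(f) in C{x,y} is {y^4, x^2}; counting standard monomials gives mu = 8. Corank 2; j^3 = x^3 is a perfect cube, so E-series; the 5-jet and mu = 8 give E_8.

8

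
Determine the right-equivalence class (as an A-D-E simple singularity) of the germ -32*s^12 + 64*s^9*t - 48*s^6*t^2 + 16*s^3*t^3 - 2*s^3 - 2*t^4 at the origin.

E_6

The Hessian of f at 0 has rank 0. Corank 2; j^3 = -2*s^3 is a perfect cube, so E-series; the 4-jet and mu = 6 give E_6.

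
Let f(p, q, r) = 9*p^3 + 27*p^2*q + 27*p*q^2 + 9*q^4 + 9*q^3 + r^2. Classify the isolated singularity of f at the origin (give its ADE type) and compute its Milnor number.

Type E_6, Milnor number mu = 6.

The Hessian of f at 0 is [[0, 0, 0], [0, 0, 0], [0, 0, 2]] with rank 1, so corank 2. A Groebner basis of the Jacobian ideal J(f) in C{p,q,r} is {q^3, p^2 + 2*p*q + q^2, r}; counting standard monomials gives mu = 6. Corank 2; j^3 = 9*(p + q)^3 is a perfect cube, so E-series; the 4-jet and mu = 6 give E_6.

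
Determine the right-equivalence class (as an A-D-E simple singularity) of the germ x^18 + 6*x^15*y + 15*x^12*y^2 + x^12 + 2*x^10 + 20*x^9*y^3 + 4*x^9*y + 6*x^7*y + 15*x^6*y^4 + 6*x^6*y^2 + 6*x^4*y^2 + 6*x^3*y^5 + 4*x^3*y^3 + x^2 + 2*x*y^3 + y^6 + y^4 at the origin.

A_{3}

The Hessian of f at 0 is [[2, 0], [0, 0]] with rank 1, so corank 1. A Groebner basis of the Jacobian ideal J(f) in C{x,y} is {y^3, x}; counting standard monomials gives mu = 3. Corank 1: A-series; mu = 3 gives A_3.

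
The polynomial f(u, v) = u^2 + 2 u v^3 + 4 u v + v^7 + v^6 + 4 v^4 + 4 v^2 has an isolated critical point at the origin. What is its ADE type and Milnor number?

Type A6, Milnor number mu = 6.

The Hessian of f at 0 is [[2, 4], [4, 8]] with rank 1, so corank 1. A Groebner basis of the Jacobian ideal J(f) in C{u,v} is {u + v^3 + 2*v, u^2 + 4*u*v + 4*v^2}; counting standard monomials gives mu = 6. Corank 1: A-series; mu = 6 gives A_6.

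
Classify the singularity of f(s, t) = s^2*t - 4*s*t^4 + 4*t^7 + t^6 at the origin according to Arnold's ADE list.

The Hessian of f at 0 has rank 0. Corank 2; j^3 = s^2*t has shape L^2 M (L != M), so D-series; mu = 7 gives D_7.

D7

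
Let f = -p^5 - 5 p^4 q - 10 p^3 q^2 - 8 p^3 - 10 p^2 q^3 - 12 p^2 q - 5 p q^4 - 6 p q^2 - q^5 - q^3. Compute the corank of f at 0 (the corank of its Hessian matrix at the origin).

The Hessian at 0 is [[0, 0], [0, 0]] of rank 0; hence corank 2.

2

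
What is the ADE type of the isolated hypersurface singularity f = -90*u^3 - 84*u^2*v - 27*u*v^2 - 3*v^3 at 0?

D4

The Hessian of f at 0 has rank 0. Corank 2; j^3 = -3*(3*u + v)*(10*u^2 + 6*u*v + v^2) splits into three distinct lines over C (the quadratic factor has nonzero discriminant), so D_4.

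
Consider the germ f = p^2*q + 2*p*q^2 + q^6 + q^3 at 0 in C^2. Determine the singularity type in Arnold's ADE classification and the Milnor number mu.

Type D_{7}, Milnor number mu = 7.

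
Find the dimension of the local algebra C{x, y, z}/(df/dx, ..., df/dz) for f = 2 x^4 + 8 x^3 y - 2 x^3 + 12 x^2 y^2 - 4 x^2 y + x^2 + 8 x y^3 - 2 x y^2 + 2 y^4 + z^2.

3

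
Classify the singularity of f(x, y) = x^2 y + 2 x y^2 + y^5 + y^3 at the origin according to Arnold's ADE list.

D_{6}

The Hessian of f at 0 is [[0, 0], [0, 0]] with rank 0, so corank 2. A Groebner basis of the Jacobian ideal J(f) in C{x,y} is {x^2/5 + y^4 - y^2/5, x^3 + y^3, x*y + y^2}; counting standard monomials gives mu = 6. Corank 2; j^3 = y*(x + y)^2 has shape L^2 M (L != M), so D-series; mu = 6 gives D_6.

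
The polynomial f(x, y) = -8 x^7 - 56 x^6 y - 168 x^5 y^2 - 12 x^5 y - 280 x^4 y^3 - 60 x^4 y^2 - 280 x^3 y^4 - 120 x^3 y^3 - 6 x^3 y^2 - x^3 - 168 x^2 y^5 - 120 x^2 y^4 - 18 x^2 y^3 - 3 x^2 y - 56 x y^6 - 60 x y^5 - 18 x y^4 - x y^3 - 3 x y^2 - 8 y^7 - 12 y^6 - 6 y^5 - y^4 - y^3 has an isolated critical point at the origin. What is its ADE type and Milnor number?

Type E_7, Milnor number mu = 7.

The Hessian of f at 0 has rank 0. Corank 2; j^3 = -(x + y)^3 is a perfect cube, so E-series; the 4-jet and mu = 7 give E_7.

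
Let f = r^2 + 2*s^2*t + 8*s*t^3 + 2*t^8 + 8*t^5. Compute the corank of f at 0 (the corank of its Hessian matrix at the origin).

2

Hessian at 0 has rank 1.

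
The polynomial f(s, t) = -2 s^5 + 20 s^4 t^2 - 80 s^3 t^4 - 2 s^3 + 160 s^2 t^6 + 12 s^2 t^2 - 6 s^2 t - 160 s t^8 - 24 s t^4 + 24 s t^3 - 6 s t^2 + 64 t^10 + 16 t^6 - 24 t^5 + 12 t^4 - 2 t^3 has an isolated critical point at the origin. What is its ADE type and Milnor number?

Type E8, Milnor number mu = 8.

The Hessian of f at 0 is [[0, 0], [0, 0]] with rank 0, so corank 2. A Groebner basis of the Jacobian ideal J(f) in C{s,t} is {-3*s^2/16 + s*t^3 + 3*s*t^2/4 - 3*s*t/8 + 3*t^3/4 - 3*t^2/16, s^2/4 - s*t^2 + s*t/2 + t^4 - t^3 + t^2/4, s^3 - 3*s^2/4 - 3*s*t/2 + t^3 - 3*t^2/4, s^2*t + s^2/4 + s*t^2 + s*t/2 + t^2/4}; counting standard monomials gives mu = 8. Corank 2; j^3 = -2*(s + t)^3 is a perfect cube, so E-series; the 5-jet and mu = 8 give E_8.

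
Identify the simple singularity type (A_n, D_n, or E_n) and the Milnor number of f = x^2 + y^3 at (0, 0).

The Hessian of f at 0 has rank 1. Corank 1: A-series; mu = 2 gives A_2.

Type A_{2}, Milnor number mu = 2.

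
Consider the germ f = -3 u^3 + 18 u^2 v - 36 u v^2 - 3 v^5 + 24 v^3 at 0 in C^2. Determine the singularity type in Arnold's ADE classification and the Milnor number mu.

The Hessian of f at 0 has rank 0. Corank 2; j^3 = -3*(u - 2*v)^3 is a perfect cube, so E-series; the 5-jet and mu = 8 give E_8.

Type E_8, Milnor number mu = 8.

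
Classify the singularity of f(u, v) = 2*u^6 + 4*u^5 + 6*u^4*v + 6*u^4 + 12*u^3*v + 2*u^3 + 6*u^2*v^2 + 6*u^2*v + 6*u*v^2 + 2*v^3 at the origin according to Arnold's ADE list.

E8

The Hessian of f at 0 has rank 0. Corank 2; j^3 = 2*(u + v)^3 is a perfect cube, so E-series; the 5-jet and mu = 8 give E_8.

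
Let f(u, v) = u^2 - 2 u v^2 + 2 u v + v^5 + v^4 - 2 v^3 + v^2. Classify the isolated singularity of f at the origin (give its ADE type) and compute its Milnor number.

Type A_{4}, Milnor number mu = 4.

The Hessian of f at 0 is [[2, 2], [2, 2]] with rank 1, so corank 1. A Groebner basis of the Jacobian ideal J(f) in C{u,v} is {u^2 + 2*u*v + u + v, -u + v^2 - v}; counting standard monomials gives mu = 4. Corank 1: A-series; mu = 4 gives A_4.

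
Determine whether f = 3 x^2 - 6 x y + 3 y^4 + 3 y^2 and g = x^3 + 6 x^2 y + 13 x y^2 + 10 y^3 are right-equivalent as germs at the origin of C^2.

No.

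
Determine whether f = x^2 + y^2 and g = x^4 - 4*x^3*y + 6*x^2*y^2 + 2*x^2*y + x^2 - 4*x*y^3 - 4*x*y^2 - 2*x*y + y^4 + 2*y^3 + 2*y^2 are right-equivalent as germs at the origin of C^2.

Yes.

The Hessian of f at 0 has rank 2. Corank 0: nondegenerate Morse point, so A_1. The Hessian of g at 0 has rank 2. Corank 0: nondegenerate Morse point, so A_1. Both have type A_1, hence right-equivalent.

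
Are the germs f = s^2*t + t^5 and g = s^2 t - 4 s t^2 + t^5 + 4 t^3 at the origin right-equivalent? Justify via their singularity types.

Yes.

The Hessian of f at 0 has rank 0. Corank 2; j^3 = s^2*t has shape L^2 M (L != M), so D-series; mu = 6 gives D_6. The Hessian of g at 0 has rank 0. Corank 2; j^3 = t*(s - 2*t)^2 has shape L^2 M (L != M), so D-series; mu = 6 gives D_6. Both have type D_6, hence right-equivalent.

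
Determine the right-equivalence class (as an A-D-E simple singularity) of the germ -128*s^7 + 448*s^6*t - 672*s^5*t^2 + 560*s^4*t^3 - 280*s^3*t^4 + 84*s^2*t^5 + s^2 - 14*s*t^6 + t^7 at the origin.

The Hessian of f at 0 has rank 1. Corank 1: A-series; mu = 6 gives A_6.

A_{6}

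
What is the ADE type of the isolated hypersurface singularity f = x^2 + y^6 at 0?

A_{5}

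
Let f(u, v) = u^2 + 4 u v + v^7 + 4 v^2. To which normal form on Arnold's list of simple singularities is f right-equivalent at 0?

A6

The Hessian of f at 0 has rank 1. Corank 1: A-series; mu = 6 gives A_6.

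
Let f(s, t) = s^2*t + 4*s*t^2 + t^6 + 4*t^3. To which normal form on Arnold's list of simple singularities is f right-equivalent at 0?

D_{7}

The Hessian of f at 0 is [[0, 0], [0, 0]] with rank 0, so corank 2. A Groebner basis of the Jacobian ideal J(f) in C{s,t} is {s^2/6 + t^5 - 2*t^2/3, s^3 + 8*t^3, s*t + 2*t^2}; counting standard monomials gives mu = 7. Corank 2; j^3 = t*(s + 2*t)^2 has shape L^2 M (L != M), so D-series; mu = 7 gives D_7.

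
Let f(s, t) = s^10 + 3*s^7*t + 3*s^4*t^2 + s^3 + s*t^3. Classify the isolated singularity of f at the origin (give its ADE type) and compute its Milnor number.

Type E_{7}, Milnor number mu = 7.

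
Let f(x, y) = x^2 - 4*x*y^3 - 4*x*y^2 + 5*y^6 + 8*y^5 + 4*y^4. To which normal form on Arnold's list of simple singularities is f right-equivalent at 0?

The Hessian of f at 0 is [[2, 0], [0, 0]] with rank 1, so corank 1. A Groebner basis of the Jacobian ideal J(f) in C{x,y} is {x*y^2 - x*y + x - 2*y^2, -x/2 + y^3 + y^2, x^2 - 2*x*y + 2*x - 4*y^2}; counting standard monomials gives mu = 5. Corank 1: A-series; mu = 5 gives A_5.

A_{5}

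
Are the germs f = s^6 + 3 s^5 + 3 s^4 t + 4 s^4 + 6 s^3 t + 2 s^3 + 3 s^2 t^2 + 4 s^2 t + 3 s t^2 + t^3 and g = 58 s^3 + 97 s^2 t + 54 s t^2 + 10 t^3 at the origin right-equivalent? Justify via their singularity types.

The Hessian of f at 0 is [[0, 0], [0, 0]] with rank 0, so corank 2. A Groebner basis of the Jacobian ideal J(f) in C{s,t} is {t^3, s^2 - 3*t^2/2, s*t + 3*t^2/2}; counting standard monomials gives mu = 4. Corank 2; j^3 = (s + t)*(2*s^2 + 2*s*t + t^2) splits into three distinct lines over C (the quadratic factor has nonzero discriminant), so D_4. The Hessian of g at 0 is [[0, 0], [0, 0]] with rank 0, so corank 2. A Groebner basis of the Jacobian ideal J(g) in C{s,t} is {t^3, s^2 - 6*t^2/13, s*t + 9*t^2/13}; counting standard monomials gives mu = 4. Corank 2; j^3 = (2*s + t)*(29*s^2 + 34*s*t + 10*t^2) splits into three distinct lines over C (the quadratic factor has nonzero discriminant), so D_4. Both have type D_4, hence right-equivalent.

Yes.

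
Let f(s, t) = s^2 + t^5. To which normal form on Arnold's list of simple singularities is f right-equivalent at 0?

The Hessian of f at 0 is [[2, 0], [0, 0]] with rank 1, so corank 1. A Groebner basis of the Jacobian ideal J(f) in C{s,t} is {t^4, s}; counting standard monomials gives mu = 4. Corank 1: A-series; mu = 4 gives A_4.

A_{4}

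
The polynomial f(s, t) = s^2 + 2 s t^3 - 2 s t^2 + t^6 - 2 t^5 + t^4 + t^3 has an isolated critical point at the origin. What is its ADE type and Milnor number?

Type A_2, Milnor number mu = 2.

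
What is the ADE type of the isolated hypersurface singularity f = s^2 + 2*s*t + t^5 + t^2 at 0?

The Hessian of f at 0 is [[2, 2], [2, 2]] with rank 1, so corank 1. A Groebner basis of the Jacobian ideal J(f) in C{s,t} is {t^4, s + t}; counting standard monomials gives mu = 4. Corank 1: A-series; mu = 4 gives A_4.

A_4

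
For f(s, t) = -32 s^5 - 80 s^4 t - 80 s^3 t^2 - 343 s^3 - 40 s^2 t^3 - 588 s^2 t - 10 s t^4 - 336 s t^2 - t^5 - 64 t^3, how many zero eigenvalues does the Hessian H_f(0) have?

2

The Hessian at 0 is [[0, 0], [0, 0]] of rank 0; hence corank 2.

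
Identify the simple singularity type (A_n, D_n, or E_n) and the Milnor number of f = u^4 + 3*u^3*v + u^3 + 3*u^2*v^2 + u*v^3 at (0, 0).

Type E_7, Milnor number mu = 7.

The Hessian of f at 0 has rank 0. Corank 2; j^3 = u^3 is a perfect cube, so E-series; the 4-jet and mu = 7 give E_7.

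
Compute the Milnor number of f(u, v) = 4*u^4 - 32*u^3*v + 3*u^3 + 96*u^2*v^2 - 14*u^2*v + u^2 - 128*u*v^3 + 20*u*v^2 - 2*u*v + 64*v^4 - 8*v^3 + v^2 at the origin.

The Hessian of f at 0 has rank 1. Corank 1: A-series; mu = 2 gives A_2.

2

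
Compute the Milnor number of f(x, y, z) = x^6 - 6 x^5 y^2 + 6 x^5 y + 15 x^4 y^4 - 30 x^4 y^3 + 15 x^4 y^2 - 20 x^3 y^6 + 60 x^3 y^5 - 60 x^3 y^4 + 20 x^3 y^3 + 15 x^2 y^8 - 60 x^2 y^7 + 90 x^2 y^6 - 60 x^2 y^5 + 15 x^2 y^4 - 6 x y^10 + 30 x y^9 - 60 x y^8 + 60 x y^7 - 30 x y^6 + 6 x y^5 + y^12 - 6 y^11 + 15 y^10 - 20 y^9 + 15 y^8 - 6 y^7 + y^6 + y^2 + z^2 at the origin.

The Hessian of f at 0 has rank 2. Corank 1: A-series; mu = 5 gives A_5.

5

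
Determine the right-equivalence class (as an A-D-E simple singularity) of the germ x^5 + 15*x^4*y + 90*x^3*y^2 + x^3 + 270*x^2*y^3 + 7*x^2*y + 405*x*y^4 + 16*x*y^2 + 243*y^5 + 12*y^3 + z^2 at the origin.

D6

The Hessian of f at 0 is [[0, 0, 0], [0, 0, 0], [0, 0, 2]] with rank 1, so corank 2. A Groebner basis of the Jacobian ideal J(f) in C{x,y,z} is {-x*y/5 + y^4 - 2*y^2/5, x*y^2 + 2*y^3, x^2 + 5*x*y + 6*y^2, z}; counting standard monomials gives mu = 6. Corank 2; j^3 = (x + 2*y)^2*(x + 3*y) has shape L^2 M (L != M), so D-series; mu = 6 gives D_6.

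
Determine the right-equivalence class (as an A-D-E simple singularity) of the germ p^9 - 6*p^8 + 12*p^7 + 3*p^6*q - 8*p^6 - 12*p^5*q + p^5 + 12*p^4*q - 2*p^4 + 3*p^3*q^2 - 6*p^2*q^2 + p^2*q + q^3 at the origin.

D_{4}

The Hessian of f at 0 has rank 0. Corank 2; j^3 = q*(p^2 + q^2) splits into three distinct lines over C (the quadratic factor has nonzero discriminant), so D_4.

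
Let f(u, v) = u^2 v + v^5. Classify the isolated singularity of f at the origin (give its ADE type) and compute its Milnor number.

The Hessian of f at 0 has rank 0. Corank 2; j^3 = u^2*v has shape L^2 M (L != M), so D-series; mu = 6 gives D_6.

Type D_{6}, Milnor number mu = 6.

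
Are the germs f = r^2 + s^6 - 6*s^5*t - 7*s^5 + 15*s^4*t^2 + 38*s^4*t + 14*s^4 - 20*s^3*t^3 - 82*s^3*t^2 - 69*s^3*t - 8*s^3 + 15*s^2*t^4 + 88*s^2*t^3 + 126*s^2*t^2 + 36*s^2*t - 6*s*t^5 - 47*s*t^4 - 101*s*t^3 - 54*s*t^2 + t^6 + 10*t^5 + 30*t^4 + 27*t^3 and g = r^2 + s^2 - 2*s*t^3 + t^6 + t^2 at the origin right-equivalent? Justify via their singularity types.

The Hessian of f at 0 has rank 1. Corank 2; j^3 = -(2*s - 3*t)^3 is a perfect cube, so E-series; the 4-jet and mu = 7 give E_7. The Hessian of g at 0 has rank 3. Corank 0: nondegenerate Morse point, so A_1. f is E_7 but g is A_1, hence not right-equivalent.

No.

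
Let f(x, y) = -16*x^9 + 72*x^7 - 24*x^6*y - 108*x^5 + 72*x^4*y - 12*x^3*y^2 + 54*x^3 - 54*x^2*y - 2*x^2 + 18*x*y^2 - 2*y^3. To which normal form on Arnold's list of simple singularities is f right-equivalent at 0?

A_2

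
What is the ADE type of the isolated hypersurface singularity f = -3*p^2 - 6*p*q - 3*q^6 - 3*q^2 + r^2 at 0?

A_5

The Hessian of f at 0 has rank 2. Corank 1: A-series; mu = 5 gives A_5.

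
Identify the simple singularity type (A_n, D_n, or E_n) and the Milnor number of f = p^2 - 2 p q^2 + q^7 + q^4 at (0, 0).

The Hessian of f at 0 has rank 1. Corank 1: A-series; mu = 6 gives A_6.

Type A_{6}, Milnor number mu = 6.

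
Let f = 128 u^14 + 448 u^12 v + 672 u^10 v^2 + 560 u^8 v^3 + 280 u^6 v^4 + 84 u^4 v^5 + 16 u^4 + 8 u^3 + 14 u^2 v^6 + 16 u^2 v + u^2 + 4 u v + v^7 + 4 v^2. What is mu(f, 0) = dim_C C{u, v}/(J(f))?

The Hessian of f at 0 has rank 1. Corank 1: A-series; mu = 6 gives A_6.

6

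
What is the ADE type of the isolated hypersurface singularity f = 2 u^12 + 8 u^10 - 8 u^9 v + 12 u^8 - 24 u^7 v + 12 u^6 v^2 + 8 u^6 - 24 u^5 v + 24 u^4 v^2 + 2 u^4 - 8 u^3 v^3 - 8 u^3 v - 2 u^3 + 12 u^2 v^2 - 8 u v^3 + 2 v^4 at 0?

The Hessian of f at 0 is [[0, 0], [0, 0]] with rank 0, so corank 2. A Groebner basis of the Jacobian ideal J(f) in C{u,v} is {v^4, u*v^2 - v^3/3, u^2}; counting standard monomials gives mu = 6. Corank 2; j^3 = -2*u^3 is a perfect cube, so E-series; the 4-jet and mu = 6 give E_6.

E_6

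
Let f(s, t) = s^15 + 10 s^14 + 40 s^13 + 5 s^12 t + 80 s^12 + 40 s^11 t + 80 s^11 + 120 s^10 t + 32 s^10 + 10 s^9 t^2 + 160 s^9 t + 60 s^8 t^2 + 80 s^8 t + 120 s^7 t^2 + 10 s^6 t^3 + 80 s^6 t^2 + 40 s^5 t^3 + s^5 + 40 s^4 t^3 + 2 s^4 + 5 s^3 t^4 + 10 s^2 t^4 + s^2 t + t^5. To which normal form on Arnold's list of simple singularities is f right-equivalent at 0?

D_{6}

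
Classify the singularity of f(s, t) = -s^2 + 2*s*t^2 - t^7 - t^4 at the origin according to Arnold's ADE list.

A_6

The Hessian of f at 0 is [[-2, 0], [0, 0]] with rank 1, so corank 1. A Groebner basis of the Jacobian ideal J(f) in C{s,t} is {s^3, -s + t^2}; counting standard monomials gives mu = 6. Corank 1: A-series; mu = 6 gives A_6.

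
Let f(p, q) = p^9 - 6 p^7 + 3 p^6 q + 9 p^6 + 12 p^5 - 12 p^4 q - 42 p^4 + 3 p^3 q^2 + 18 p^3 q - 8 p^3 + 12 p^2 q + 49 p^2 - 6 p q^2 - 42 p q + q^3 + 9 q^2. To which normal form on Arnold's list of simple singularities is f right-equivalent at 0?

The Hessian of f at 0 is [[98, -42], [-42, 18]] with rank 1, so corank 1. A Groebner basis of the Jacobian ideal J(f) in C{p,q} is {q^2, p - 3*q/7}; counting standard monomials gives mu = 2. Corank 1: A-series; mu = 2 gives A_2.

A_{2}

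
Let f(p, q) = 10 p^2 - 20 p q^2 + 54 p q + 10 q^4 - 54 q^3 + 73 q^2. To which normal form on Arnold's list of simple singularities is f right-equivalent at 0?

A_1

The Hessian of f at 0 has rank 2. Corank 0: nondegenerate Morse point, so A_1.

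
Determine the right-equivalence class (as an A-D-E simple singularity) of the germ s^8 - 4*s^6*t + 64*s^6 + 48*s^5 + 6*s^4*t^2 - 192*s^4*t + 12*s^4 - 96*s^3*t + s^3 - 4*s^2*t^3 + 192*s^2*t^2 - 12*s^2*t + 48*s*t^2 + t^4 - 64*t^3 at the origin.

E_{6}

The Hessian of f at 0 is [[0, 0], [0, 0]] with rank 0, so corank 2. A Groebner basis of the Jacobian ideal J(f) in C{s,t} is {s^3 + 3*s^2/8 - 3*s*t + 6*t^2, s^2*t + s^2/16 - s*t/2 + t^2, s^2/128 + s*t^2 - s*t/16 + t^2/8, t^3}; counting standard monomials gives mu = 6. Corank 2; j^3 = (s - 4*t)^3 is a perfect cube, so E-series; the 4-jet and mu = 6 give E_6.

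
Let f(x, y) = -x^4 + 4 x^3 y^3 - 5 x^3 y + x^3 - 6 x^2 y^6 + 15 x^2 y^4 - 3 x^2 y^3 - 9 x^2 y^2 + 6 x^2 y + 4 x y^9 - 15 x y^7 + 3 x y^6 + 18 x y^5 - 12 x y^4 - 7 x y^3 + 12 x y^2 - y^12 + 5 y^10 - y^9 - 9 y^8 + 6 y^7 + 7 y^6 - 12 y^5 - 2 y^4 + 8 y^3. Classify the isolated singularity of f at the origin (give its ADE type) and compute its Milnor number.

The Hessian of f at 0 has rank 0. Corank 2; j^3 = (x + 2*y)^3 is a perfect cube, so E-series; the 4-jet and mu = 7 give E_7.

Type E7, Milnor number mu = 7.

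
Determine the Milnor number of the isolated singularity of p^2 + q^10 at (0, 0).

The Hessian of f at 0 has rank 1. Corank 1: A-series; mu = 9 gives A_9.

9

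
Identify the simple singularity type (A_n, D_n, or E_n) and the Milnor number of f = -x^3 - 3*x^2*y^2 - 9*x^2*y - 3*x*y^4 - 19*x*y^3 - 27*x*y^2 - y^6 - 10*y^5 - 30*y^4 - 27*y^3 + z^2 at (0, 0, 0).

The Hessian of f at 0 is [[0, 0, 0], [0, 0, 0], [0, 0, 2]] with rank 1, so corank 2. A Groebner basis of the Jacobian ideal J(f) in C{x,y,z} is {-x^2 - 6*x*y + y^4 - y^3/3 - 9*y^2, x^3 + 24*x^2 + 144*x*y + 35*y^3 + 216*y^2, x^2*y - 17*x^2/3 - 34*x*y - 98*y^3/9 - 51*y^2, x^2 + x*y^2 + 6*x*y + 10*y^3/3 + 9*y^2, z}; counting standard monomials gives mu = 7. Corank 2; j^3 = -(x + 3*y)^3 is a perfect cube, so E-series; the 4-jet and mu = 7 give E_7.

Type E7, Milnor number mu = 7.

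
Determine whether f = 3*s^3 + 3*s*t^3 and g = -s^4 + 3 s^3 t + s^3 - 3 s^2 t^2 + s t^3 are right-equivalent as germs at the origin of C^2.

The Hessian of f at 0 is [[0, 0], [0, 0]] with rank 0, so corank 2. A Groebner basis of the Jacobian ideal J(f) in C{s,t} is {s^3, s*t^2, 3*s^2 + t^3}; counting standard monomials gives mu = 7. Corank 2; j^3 = 3*s^3 is a perfect cube, so E-series; the 4-jet and mu = 7 give E_7. The Hessian of g at 0 is [[0, 0], [0, 0]] with rank 0, so corank 2. A Groebner basis of the Jacobian ideal J(g) in C{s,t} is {3*s^2 + t^4 + t^3, s^3, s^2*t - s^2 - t^3/3, -2*s^2 + s*t^2 - 2*t^3/3}; counting standard monomials gives mu = 7. Corank 2; j^3 = s^3 is a perfect cube, so E-series; the 4-jet and mu = 7 give E_7. Both have type E_7, hence right-equivalent.

Yes.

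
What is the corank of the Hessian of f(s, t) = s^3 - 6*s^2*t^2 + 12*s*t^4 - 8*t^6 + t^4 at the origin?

2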